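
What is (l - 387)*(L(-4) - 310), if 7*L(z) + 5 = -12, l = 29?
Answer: 782946/7 ≈ 1.1185e+5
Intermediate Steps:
L(z) = -17/7 (L(z) = -5/7 + (⅐)*(-12) = -5/7 - 12/7 = -17/7)
(l - 387)*(L(-4) - 310) = (29 - 387)*(-17/7 - 310) = -358*(-2187/7) = 782946/7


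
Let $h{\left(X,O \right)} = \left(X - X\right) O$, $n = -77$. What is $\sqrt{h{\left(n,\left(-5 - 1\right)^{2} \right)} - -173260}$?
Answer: $2 \sqrt{43315} \approx 416.25$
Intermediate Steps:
$h{\left(X,O \right)} = 0$ ($h{\left(X,O \right)} = 0 O = 0$)
$\sqrt{h{\left(n,\left(-5 - 1\right)^{2} \right)} - -173260} = \sqrt{0 - -173260} = \sqrt{0 + \left(-68188 + 241448\right)} = \sqrt{0 + 173260} = \sqrt{173260} = 2 \sqrt{43315}$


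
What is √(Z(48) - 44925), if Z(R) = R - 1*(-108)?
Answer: I*√44769 ≈ 211.59*I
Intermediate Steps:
Z(R) = 108 + R (Z(R) = R + 108 = 108 + R)
√(Z(48) - 44925) = √((108 + 48) - 44925) = √(156 - 44925) = √(-44769) = I*√44769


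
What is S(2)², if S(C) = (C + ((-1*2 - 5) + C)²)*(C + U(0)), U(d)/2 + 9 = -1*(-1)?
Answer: 142884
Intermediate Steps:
U(d) = -16 (U(d) = -18 + 2*(-1*(-1)) = -18 + 2*1 = -18 + 2 = -16)
S(C) = (-16 + C)*(C + (-7 + C)²) (S(C) = (C + ((-1*2 - 5) + C)²)*(C - 16) = (C + ((-2 - 5) + C)²)*(-16 + C) = (C + (-7 + C)²)*(-16 + C) = (-16 + C)*(C + (-7 + C)²))
S(2)² = (-784 + 2³ - 29*2² + 257*2)² = (-784 + 8 - 29*4 + 514)² = (-784 + 8 - 116 + 514)² = (-378)² = 142884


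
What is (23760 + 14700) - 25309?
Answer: 13151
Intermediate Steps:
(23760 + 14700) - 25309 = 38460 - 25309 = 13151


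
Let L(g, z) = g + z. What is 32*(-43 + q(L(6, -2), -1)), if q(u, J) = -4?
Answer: -1504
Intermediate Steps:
32*(-43 + q(L(6, -2), -1)) = 32*(-43 - 4) = 32*(-47) = -1504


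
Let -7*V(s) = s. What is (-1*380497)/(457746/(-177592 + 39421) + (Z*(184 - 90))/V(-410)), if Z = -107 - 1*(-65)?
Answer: 3592532817445/667694936 ≈ 5380.5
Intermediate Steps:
V(s) = -s/7
Z = -42 (Z = -107 + 65 = -42)
(-1*380497)/(457746/(-177592 + 39421) + (Z*(184 - 90))/V(-410)) = (-1*380497)/(457746/(-177592 + 39421) + (-42*(184 - 90))/((-⅐*(-410)))) = -380497/(457746/(-138171) + (-42*94)/(410/7)) = -380497/(457746*(-1/138171) - 3948*7/410) = -380497/(-152582/46057 - 13818/205) = -380497/(-667694936/9441685) = -380497*(-9441685/667694936) = 3592532817445/667694936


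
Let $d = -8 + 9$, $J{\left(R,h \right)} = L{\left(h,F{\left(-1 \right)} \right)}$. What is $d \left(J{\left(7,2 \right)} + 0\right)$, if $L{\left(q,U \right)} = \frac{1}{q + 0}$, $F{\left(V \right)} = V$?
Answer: $\frac{1}{2} \approx 0.5$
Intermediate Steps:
$L{\left(q,U \right)} = \frac{1}{q}$
$J{\left(R,h \right)} = \frac{1}{h}$
$d = 1$
$d \left(J{\left(7,2 \right)} + 0\right) = 1 \left(\frac{1}{2} + 0\right) = 1 \cdot \frac{1}{2} = \frac{1}{2}$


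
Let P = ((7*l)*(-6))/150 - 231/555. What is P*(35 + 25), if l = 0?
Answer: -924/37 ≈ -24.973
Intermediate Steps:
P = -77/185 (P = ((7*0)*(-6))/150 - 231/555 = (0*(-6))*(1/150) - 231*1/555 = 0*(1/150) - 77/185 = 0 - 77/185 = -77/185 ≈ -0.41622)
P*(35 + 25) = -77*(35 + 25)/185 = -77/185*60 = -924/37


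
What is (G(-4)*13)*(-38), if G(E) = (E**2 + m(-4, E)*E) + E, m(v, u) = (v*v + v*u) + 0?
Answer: 57304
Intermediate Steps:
m(v, u) = v**2 + u*v (m(v, u) = (v**2 + u*v) + 0 = v**2 + u*v)
G(E) = E + E**2 + E*(16 - 4*E) (G(E) = (E**2 + (-4*(E - 4))*E) + E = (E**2 + (-4*(-4 + E))*E) + E = (E**2 + (16 - 4*E)*E) + E = (E**2 + E*(16 - 4*E)) + E = E + E**2 + E*(16 - 4*E))
(G(-4)*13)*(-38) = (-4*(17 - 3*(-4))*13)*(-38) = (-4*(17 + 12)*13)*(-38) = (-4*29*13)*(-38) = -116*13*(-38) = -1508*(-38) = 57304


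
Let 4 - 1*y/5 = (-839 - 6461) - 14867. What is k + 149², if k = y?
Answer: 133056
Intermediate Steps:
y = 110855 (y = 20 - 5*((-839 - 6461) - 14867) = 20 - 5*(-7300 - 14867) = 20 - 5*(-22167) = 20 + 110835 = 110855)
k = 110855
k + 149² = 110855 + 149² = 110855 + 22201 = 133056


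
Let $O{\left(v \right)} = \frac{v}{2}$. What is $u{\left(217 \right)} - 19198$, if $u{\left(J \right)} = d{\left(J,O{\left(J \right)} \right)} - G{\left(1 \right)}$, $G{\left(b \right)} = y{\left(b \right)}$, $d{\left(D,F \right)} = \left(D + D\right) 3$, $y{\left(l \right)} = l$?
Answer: $-17897$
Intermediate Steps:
$O{\left(v \right)} = \frac{v}{2}$ ($O{\left(v \right)} = v \frac{1}{2} = \frac{v}{2}$)
$d{\left(D,F \right)} = 6 D$ ($d{\left(D,F \right)} = 2 D 3 = 6 D$)
$G{\left(b \right)} = b$
$u{\left(J \right)} = -1 + 6 J$ ($u{\left(J \right)} = 6 J - 1 = -1 + 6 J$)
$u{\left(217 \right)} - 19198 = \left(-1 + 6 \cdot 217\right) - 19198 = \left(-1 + 1302\right) - 19198 = 1301 - 19198 = -17897$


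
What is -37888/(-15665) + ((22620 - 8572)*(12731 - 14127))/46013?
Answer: -305463099776/720793645 ≈ -423.79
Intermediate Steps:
-37888/(-15665) + ((22620 - 8572)*(12731 - 14127))/46013 = -37888*(-1/15665) + (14048*(-1396))*(1/46013) = 37888/15665 - 19611008*1/46013 = 37888/15665 - 19611008/46013 = -305463099776/720793645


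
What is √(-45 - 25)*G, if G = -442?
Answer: -442*I*√70 ≈ -3698.0*I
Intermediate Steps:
√(-45 - 25)*G = √(-45 - 25)*(-442) = √(-70)*(-442) = (I*√70)*(-442) = -442*I*√70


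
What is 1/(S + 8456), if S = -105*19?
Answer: 1/6461 ≈ 0.00015477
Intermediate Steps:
S = -1995
1/(S + 8456) = 1/(-1995 + 8456) = 1/6461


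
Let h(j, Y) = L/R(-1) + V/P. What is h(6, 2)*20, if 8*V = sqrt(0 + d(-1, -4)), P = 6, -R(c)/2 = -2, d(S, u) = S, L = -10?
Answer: -50 + 5*I/12 ≈ -50.0 + 0.41667*I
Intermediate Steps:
R(c) = 4 (R(c) = -2*(-2) = 4)
V = I/8 (V = sqrt(0 - 1)/8 = sqrt(-1)/8 = I/8 ≈ 0.125*I)
h(j, Y) = -5/2 + I/48 (h(j, Y) = -10/4 + (I/8)/6 = -10*1/4 + (I/8)*(1/6) = -5/2 + I/48)
h(6, 2)*20 = (-5/2 + I/48)*20 = -50 + 5*I/12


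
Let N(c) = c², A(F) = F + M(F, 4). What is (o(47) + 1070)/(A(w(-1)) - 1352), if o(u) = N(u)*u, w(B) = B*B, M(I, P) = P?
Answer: -104893/1347 ≈ -77.872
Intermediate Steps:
w(B) = B²
A(F) = 4 + F (A(F) = F + 4 = 4 + F)
o(u) = u³ (o(u) = u²*u = u³)
(o(47) + 1070)/(A(w(-1)) - 1352) = (47³ + 1070)/((4 + (-1)²) - 1352) = (103823 + 1070)/((4 + 1) - 1352) = 104893/(5 - 1352) = 104893/(-1347) = 104893*(-1/1347) = -104893/1347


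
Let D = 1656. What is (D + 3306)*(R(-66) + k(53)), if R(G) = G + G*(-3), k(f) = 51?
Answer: 908046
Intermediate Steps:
R(G) = -2*G (R(G) = G - 3*G = -2*G)
(D + 3306)*(R(-66) + k(53)) = (1656 + 3306)*(-2*(-66) + 51) = 4962*(132 + 51) = 4962*183 = 908046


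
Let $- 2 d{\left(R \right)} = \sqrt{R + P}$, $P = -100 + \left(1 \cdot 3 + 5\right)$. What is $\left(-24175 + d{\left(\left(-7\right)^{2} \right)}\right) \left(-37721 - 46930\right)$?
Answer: $2046437925 + \frac{84651 i \sqrt{43}}{2} \approx 2.0464 \cdot 10^{9} + 2.7755 \cdot 10^{5} i$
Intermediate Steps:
$P = -92$ ($P = -100 + \left(3 + 5\right) = -100 + 8 = -92$)
$d{\left(R \right)} = - \frac{\sqrt{-92 + R}}{2}$ ($d{\left(R \right)} = - \frac{\sqrt{R - 92}}{2} = - \frac{\sqrt{-92 + R}}{2}$)
$\left(-24175 + d{\left(\left(-7\right)^{2} \right)}\right) \left(-37721 - 46930\right) = \left(-24175 - \frac{\sqrt{-92 + \left(-7\right)^{2}}}{2}\right) \left(-37721 - 46930\right) = \left(-24175 - \frac{\sqrt{-92 + 49}}{2}\right) \left(-84651\right) = \left(-24175 - \frac{\sqrt{-43}}{2}\right) \left(-84651\right) = \left(-24175 - \frac{i \sqrt{43}}{2}\right) \left(-84651\right) = 2046437925 + \frac{84651 i \sqrt{43}}{2}$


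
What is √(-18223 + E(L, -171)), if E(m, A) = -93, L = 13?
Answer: 2*I*√4579 ≈ 135.34*I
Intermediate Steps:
√(-18223 + E(L, -171)) = √(-18223 - 93) = √(-18316) = 2*I*√4579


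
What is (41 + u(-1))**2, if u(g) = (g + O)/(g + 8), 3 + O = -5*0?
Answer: 80089/49 ≈ 1634.5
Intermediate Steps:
O = -3 (O = -3 - 5*0 = -3 + 0 = -3)
u(g) = (-3 + g)/(8 + g) (u(g) = (g - 3)/(g + 8) = (-3 + g)/(8 + g))
(41 + u(-1))**2 = (41 + (-3 - 1)/(8 - 1))**2 = (41 - 4/7)**2 = (283/7)**2 = 80089/49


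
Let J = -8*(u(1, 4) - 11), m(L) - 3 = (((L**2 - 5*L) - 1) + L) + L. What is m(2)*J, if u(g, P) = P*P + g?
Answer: 0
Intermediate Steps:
u(g, P) = g + P**2 (u(g, P) = P**2 + g = g + P**2)
m(L) = 2 + L**2 - 3*L (m(L) = 3 + ((((L**2 - 5*L) - 1) + L) + L) = 3 + (((-1 + L**2 - 5*L) + L) + L) = 3 + ((-1 + L**2 - 4*L) + L) = 3 + (-1 + L**2 - 3*L) = 2 + L**2 - 3*L)
J = -48 (J = -8*((1 + 4**2) - 11) = -8*((1 + 16) - 11) = -8*(17 - 11) = -8*6 = -48)
m(2)*J = (2 + 2**2 - 3*2)*(-48) = (2 + 4 - 6)*(-48) = 0*(-48) = 0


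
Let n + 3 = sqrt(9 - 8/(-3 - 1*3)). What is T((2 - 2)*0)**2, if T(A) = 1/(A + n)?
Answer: 9/(-9 + sqrt(93))**2 ≈ 21.724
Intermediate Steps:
n = -3 + sqrt(93)/3 (n = -3 + sqrt(9 - 8/(-3 - 1*3)) = -3 + sqrt(9 - 8/(-3 - 3)) = -3 + sqrt(9 - 8/(-6)) = -3 + sqrt(9 - 8*(-1/6)) = -3 + sqrt(9 + 4/3) = -3 + sqrt(31/3) = -3 + sqrt(93)/3 ≈ 0.21455)
T(A) = 1/(-3 + A + sqrt(93)/3) (T(A) = 1/(A + (-3 + sqrt(93)/3)) = 1/(-3 + A + sqrt(93)/3))
T((2 - 2)*0)**2 = (3/(-9 + sqrt(93) + 3*((2 - 2)*0)))**2 = (3/(-9 + sqrt(93) + 3*(0*0)))**2 = (3/(-9 + sqrt(93) + 3*0))**2 = (3/(-9 + sqrt(93) + 0))**2 = (3/(-9 + sqrt(93)))**2 = 9/(-9 + sqrt(93))**2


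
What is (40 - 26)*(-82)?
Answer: -1148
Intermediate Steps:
(40 - 26)*(-82) = 14*(-82) = -1148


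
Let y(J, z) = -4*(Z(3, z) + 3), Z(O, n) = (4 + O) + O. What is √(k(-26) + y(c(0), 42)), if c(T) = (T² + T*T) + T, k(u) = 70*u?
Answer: 12*I*√13 ≈ 43.267*I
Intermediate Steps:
Z(O, n) = 4 + 2*O
c(T) = T + 2*T² (c(T) = (T² + T²) + T = 2*T² + T = T + 2*T²)
y(J, z) = -52 (y(J, z) = -4*((4 + 2*3) + 3) = -4*((4 + 6) + 3) = -4*(10 + 3) = -4*13 = -52)
√(k(-26) + y(c(0), 42)) = √(70*(-26) - 52) = √(-1820 - 52) = √(-1872) = 12*I*√13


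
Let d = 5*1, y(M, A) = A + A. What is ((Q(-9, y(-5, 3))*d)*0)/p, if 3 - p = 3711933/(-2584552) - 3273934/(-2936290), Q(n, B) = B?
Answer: 0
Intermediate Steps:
y(M, A) = 2*A
d = 5
p = 12602320828621/3794497096040 (p = 3 - (3711933/(-2584552) - 3273934/(-2936290)) = 3 - (3711933*(-1/2584552) - 3273934*(-1/2936290)) = 3 - (-3711933/2584552 + 1636967/1468145) = 3 - 1*(-1218829540501/3794497096040) = 3 + 1218829540501/3794497096040 = 12602320828621/3794497096040 ≈ 3.3212)
((Q(-9, y(-5, 3))*d)*0)/p = (((2*3)*5)*0)/(12602320828621/3794497096040) = ((6*5)*0)*(3794497096040/12602320828621) = (30*0)*(3794497096040/12602320828621) = 0*(3794497096040/12602320828621) = 0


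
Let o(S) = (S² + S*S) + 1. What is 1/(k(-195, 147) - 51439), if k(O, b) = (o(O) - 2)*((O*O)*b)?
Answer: 1/425089142636 ≈ 2.3524e-12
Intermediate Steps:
o(S) = 1 + 2*S² (o(S) = (S² + S²) + 1 = 2*S² + 1 = 1 + 2*S²)
k(O, b) = b*O²*(-1 + 2*O²) (k(O, b) = ((1 + 2*O²) - 2)*((O*O)*b) = (-1 + 2*O²)*(O²*b) = (-1 + 2*O²)*(b*O²) = b*O²*(-1 + 2*O²))
1/(k(-195, 147) - 51439) = 1/(147*(-195)²*(-1 + 2*(-195)²) - 51439) = 1/(147*38025*(-1 + 2*38025) - 51439) = 1/(147*38025*(-1 + 76050) - 51439) = 1/(147*38025*76049 - 51439) = 1/(425089194075 - 51439) = 1/425089142636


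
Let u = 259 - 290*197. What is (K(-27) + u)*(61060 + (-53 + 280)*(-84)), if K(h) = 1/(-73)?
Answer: -174333315328/73 ≈ -2.3881e+9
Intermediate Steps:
K(h) = -1/73
u = -56871 (u = 259 - 57130 = -56871)
(K(-27) + u)*(61060 + (-53 + 280)*(-84)) = (-1/73 - 56871)*(61060 + (-53 + 280)*(-84)) = -4151584*(61060 + 227*(-84))/73 = -4151584*(61060 - 19068)/73 = -4151584/73*41992 = -174333315328/73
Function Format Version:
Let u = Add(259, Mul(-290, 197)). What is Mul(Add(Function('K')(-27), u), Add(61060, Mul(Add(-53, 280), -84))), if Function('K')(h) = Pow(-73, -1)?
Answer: Rational(-174333315328, 73) ≈ -2.3881e+9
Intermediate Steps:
Function('K')(h) = Rational(-1, 73)
u = -56871 (u = Add(259, -57130) = -56871)
Mul(Add(Function('K')(-27), u), Add(61060, Mul(Add(-53, 280), -84))) = Mul(Add(Rational(-1, 73), -56871), Add(61060, Mul(Add(-53, 280), -84))) = Mul(Rational(-4151584, 73), Add(61060, Mul(227, -84))) = Mul(Rational(-4151584, 73), Add(61060, -19068)) = Mul(Rational(-4151584, 73), 41992) = Rational(-174333315328, 73)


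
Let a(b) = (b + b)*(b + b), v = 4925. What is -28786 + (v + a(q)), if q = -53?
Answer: -12625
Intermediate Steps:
a(b) = 4*b² (a(b) = (2*b)*(2*b) = 4*b²)
-28786 + (v + a(q)) = -28786 + (4925 + 4*(-53)²) = -28786 + (4925 + 4*2809) = -28786 + (4925 + 11236) = -28786 + 16161 = -12625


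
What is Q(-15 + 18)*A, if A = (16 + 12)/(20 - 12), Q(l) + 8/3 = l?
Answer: 7/6 ≈ 1.1667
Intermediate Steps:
Q(l) = -8/3 + l
A = 7/2 (A = 28/8 = 28*(⅛) = 7/2 ≈ 3.5000)
Q(-15 + 18)*A = (-8/3 + (-15 + 18))*(7/2) = (-8/3 + 3)*(7/2) = (⅓)*(7/2) = 7/6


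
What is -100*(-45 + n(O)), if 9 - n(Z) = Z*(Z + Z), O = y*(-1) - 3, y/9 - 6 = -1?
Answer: 464400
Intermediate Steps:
y = 45 (y = 54 + 9*(-1) = 54 - 9 = 45)
O = -48 (O = 45*(-1) - 3 = -45 - 3 = -48)
n(Z) = 9 - 2*Z² (n(Z) = 9 - Z*(Z + Z) = 9 - Z*2*Z = 9 - 2*Z²)
-100*(-45 + n(O)) = -100*(-45 + (9 - 2*(-48)²)) = -100*(-45 + (9 - 2*2304)) = -100*(-45 + (9 - 4608)) = -100*(-45 - 4599) = -100*(-4644) = 464400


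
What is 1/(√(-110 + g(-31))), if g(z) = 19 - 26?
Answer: -I*√13/39 ≈ -0.09245*I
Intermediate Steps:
g(z) = -7
1/(√(-110 + g(-31))) = 1/(√(-110 - 7)) = 1/(√(-117)) = 1/(3*I*√13) = -I*√13/39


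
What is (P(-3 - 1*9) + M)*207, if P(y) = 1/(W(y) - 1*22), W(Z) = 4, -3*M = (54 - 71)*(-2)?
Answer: -4715/2 ≈ -2357.5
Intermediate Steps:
M = -34/3 (M = -(54 - 71)*(-2)/3 = -(-17)*(-2)/3 = -⅓*34 = -34/3 ≈ -11.333)
P(y) = -1/18 (P(y) = 1/(4 - 1*22) = 1/(4 - 22) = 1/(-18) = -1/18)
(P(-3 - 1*9) + M)*207 = (-1/18 - 34/3)*207 = -205/18*207 = -4715/2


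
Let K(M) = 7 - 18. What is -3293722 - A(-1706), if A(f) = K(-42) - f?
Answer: -3295417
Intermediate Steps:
K(M) = -11
A(f) = -11 - f
-3293722 - A(-1706) = -3293722 - (-11 - 1*(-1706)) = -3293722 - (-11 + 1706) = -3293722 - 1*1695 = -3293722 - 1695 = -3295417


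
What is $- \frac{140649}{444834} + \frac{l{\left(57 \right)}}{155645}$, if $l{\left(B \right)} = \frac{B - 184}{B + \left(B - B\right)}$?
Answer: $- \frac{138651263267}{438495856890} \approx -0.3162$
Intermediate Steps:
$l{\left(B \right)} = \frac{-184 + B}{B}$ ($l{\left(B \right)} = \frac{-184 + B}{B + 0} = \frac{-184 + B}{B}$)
$- \frac{140649}{444834} + \frac{l{\left(57 \right)}}{155645} = - \frac{140649}{444834} + \frac{\frac{1}{57} \left(-184 + 57\right)}{155645} = \left(-140649\right) \frac{1}{444834} + \frac{1}{57} \left(-127\right) \frac{1}{155645} = - \frac{46883}{148278} - \frac{127}{8871765} = - \frac{138651263267}{438495856890}$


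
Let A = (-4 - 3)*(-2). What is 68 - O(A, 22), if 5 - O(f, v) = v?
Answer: 85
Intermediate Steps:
A = 14 (A = -7*(-2) = 14)
O(f, v) = 5 - v
68 - O(A, 22) = 68 - (5 - 1*22) = 68 - (5 - 22) = 68 - 1*(-17) = 68 + 17 = 85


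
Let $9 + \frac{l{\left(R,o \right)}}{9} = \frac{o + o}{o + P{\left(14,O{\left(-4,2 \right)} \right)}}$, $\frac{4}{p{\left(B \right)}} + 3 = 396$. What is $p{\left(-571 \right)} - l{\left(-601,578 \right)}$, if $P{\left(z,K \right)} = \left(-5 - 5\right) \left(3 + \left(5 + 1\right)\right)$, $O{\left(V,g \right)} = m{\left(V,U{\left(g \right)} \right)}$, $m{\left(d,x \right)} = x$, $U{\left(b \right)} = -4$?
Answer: $\frac{2861921}{47946} \approx 59.69$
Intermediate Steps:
$p{\left(B \right)} = \frac{4}{393}$ ($p{\left(B \right)} = \frac{4}{-3 + 396} = \frac{4}{393}$)
$O{\left(V,g \right)} = -4$
$P{\left(z,K \right)} = -90$ ($P{\left(z,K \right)} = - 10 \left(3 + 6\right) = \left(-10\right) 9 = -90$)
$l{\left(R,o \right)} = -81 + \frac{18 o}{-90 + o}$ ($l{\left(R,o \right)} = -81 + 9 \frac{o + o}{o - 90} = -81 + 9 \frac{2 o}{-90 + o} = -81 + \frac{18 o}{-90 + o}$)
$p{\left(-571 \right)} - l{\left(-601,578 \right)} = \frac{4}{393} - \frac{9 \left(810 - 4046\right)}{-90 + 578} = \frac{4}{393} - \frac{9 \left(810 - 4046\right)}{488} = \frac{4}{393} - 9 \cdot \frac{1}{488} \left(-3236\right) = \frac{4}{393} - - \frac{7281}{122} = \frac{4}{393} + \frac{7281}{122} = \frac{2861921}{47946}$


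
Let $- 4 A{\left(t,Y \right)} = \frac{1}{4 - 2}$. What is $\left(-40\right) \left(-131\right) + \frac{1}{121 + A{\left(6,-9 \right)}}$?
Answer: $\frac{5067088}{967} \approx 5240.0$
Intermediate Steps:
$A{\left(t,Y \right)} = - \frac{1}{8}$ ($A{\left(t,Y \right)} = - \frac{1}{4 \left(4 - 2\right)} = - \frac{1}{4 \cdot 2} = \left(- \frac{1}{4}\right) \frac{1}{2} = - \frac{1}{8}$)
$\left(-40\right) \left(-131\right) + \frac{1}{121 + A{\left(6,-9 \right)}} = \left(-40\right) \left(-131\right) + \frac{1}{121 - \frac{1}{8}} = 5240 + \frac{1}{\frac{967}{8}} = 5240 + \frac{8}{967} = \frac{5067088}{967}$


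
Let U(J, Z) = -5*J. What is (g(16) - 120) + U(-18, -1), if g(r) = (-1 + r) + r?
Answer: 1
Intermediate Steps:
g(r) = -1 + 2*r
(g(16) - 120) + U(-18, -1) = ((-1 + 2*16) - 120) - 5*(-18) = ((-1 + 32) - 120) + 90 = (31 - 120) + 90 = -89 + 90 = 1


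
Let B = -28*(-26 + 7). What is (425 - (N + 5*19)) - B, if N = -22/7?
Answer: -1392/7 ≈ -198.86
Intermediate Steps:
N = -22/7 (N = -22*1/7 = -22/7 ≈ -3.1429)
B = 532 (B = -28*(-19) = 532)
(425 - (N + 5*19)) - B = (425 - (-22/7 + 5*19)) - 1*532 = (425 - (-22/7 + 95)) - 532 = (425 - 1*643/7) - 532 = (425 - 643/7) - 532 = 2332/7 - 532 = -1392/7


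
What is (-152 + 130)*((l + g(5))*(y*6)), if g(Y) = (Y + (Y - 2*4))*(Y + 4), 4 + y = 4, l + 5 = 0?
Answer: 0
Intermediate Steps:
l = -5 (l = -5 + 0 = -5)
y = 0 (y = -4 + 4 = 0)
g(Y) = (-8 + 2*Y)*(4 + Y) (g(Y) = (Y + (Y - 8))*(4 + Y) = (Y + (-8 + Y))*(4 + Y) = (-8 + 2*Y)*(4 + Y))
(-152 + 130)*((l + g(5))*(y*6)) = (-152 + 130)*((-5 + (-32 + 2*5²))*(0*6)) = -22*(-5 + (-32 + 2*25))*0 = -22*(-5 + (-32 + 50))*0 = -22*(-5 + 18)*0 = -286*0 = -22*0 = 0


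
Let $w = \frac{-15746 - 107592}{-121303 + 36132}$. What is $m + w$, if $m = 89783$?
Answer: $\frac{7647031231}{85171} \approx 89785.0$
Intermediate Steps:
$w = \frac{123338}{85171}$ ($w = - \frac{123338}{-85171} = \left(-123338\right) \left(- \frac{1}{85171}\right) = \frac{123338}{85171} \approx 1.4481$)
$m + w = 89783 + \frac{123338}{85171} = \frac{7647031231}{85171}$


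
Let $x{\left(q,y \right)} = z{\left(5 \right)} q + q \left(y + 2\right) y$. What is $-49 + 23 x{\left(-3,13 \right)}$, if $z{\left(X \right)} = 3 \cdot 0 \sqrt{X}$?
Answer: $-13504$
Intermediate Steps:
$z{\left(X \right)} = 0$ ($z{\left(X \right)} = 0 \sqrt{X} = 0$)
$x{\left(q,y \right)} = q y \left(2 + y\right)$ ($x{\left(q,y \right)} = 0 q + q \left(y + 2\right) y = 0 + q \left(2 + y\right) y = 0 + q y \left(2 + y\right) = q y \left(2 + y\right)$)
$-49 + 23 x{\left(-3,13 \right)} = -49 + 23 \left(\left(-3\right) 13 \left(2 + 13\right)\right) = -49 + 23 \left(\left(-3\right) 13 \cdot 15\right) = -49 + 23 \left(-585\right) = -49 - 13455 = -13504$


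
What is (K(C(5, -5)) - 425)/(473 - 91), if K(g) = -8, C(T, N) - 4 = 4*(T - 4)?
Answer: -433/382 ≈ -1.1335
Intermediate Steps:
C(T, N) = -12 + 4*T (C(T, N) = 4 + 4*(T - 4) = 4 + 4*(-4 + T) = 4 + (-16 + 4*T) = -12 + 4*T)
(K(C(5, -5)) - 425)/(473 - 91) = (-8 - 425)/(473 - 91) = -433/382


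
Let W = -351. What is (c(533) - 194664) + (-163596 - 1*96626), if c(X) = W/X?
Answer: -18650353/41 ≈ -4.5489e+5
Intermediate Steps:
c(X) = -351/X
(c(533) - 194664) + (-163596 - 1*96626) = (-351/533 - 194664) + (-163596 - 1*96626) = (-351*1/533 - 194664) + (-163596 - 96626) = (-27/41 - 194664) - 260222 = -7981251/41 - 260222 = -18650353/41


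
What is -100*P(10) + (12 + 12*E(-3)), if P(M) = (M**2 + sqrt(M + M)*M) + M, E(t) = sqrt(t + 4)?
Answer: -10976 - 2000*sqrt(5) ≈ -15448.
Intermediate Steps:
E(t) = sqrt(4 + t)
P(M) = M + M**2 + sqrt(2)*M**(3/2) (P(M) = (M**2 + sqrt(2*M)*M) + M = (M**2 + (sqrt(2)*sqrt(M))*M) + M = (M**2 + sqrt(2)*M**(3/2)) + M = M + M**2 + sqrt(2)*M**(3/2))
-100*P(10) + (12 + 12*E(-3)) = -100*(10 + 10**2 + sqrt(2)*10**(3/2)) + (12 + 12*sqrt(4 - 3)) = -100*(10 + 100 + sqrt(2)*(10*sqrt(10))) + (12 + 12*sqrt(1)) = -100*(10 + 100 + 20*sqrt(5)) + (12 + 12*1) = -100*(110 + 20*sqrt(5)) + (12 + 12) = (-11000 - 2000*sqrt(5)) + 24 = -10976 - 2000*sqrt(5)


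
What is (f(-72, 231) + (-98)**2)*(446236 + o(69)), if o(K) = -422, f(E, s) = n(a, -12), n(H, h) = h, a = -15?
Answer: 4276247888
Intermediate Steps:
f(E, s) = -12
(f(-72, 231) + (-98)**2)*(446236 + o(69)) = (-12 + (-98)**2)*(446236 - 422) = (-12 + 9604)*445814 = 9592*445814 = 4276247888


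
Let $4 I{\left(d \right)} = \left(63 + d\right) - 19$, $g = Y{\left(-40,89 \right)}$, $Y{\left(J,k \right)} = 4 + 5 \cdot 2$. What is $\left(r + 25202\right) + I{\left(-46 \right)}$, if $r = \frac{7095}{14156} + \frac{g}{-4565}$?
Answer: $\frac{1628607051701}{64622140} \approx 25202.0$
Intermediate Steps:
$Y{\left(J,k \right)} = 14$ ($Y{\left(J,k \right)} = 4 + 10 = 14$)
$g = 14$
$r = \frac{32190491}{64622140}$ ($r = \frac{7095}{14156} + \frac{14}{-4565} = 7095 \cdot \frac{1}{14156} + 14 \left(- \frac{1}{4565}\right) = \frac{7095}{14156} - \frac{14}{4565} = \frac{32190491}{64622140} \approx 0.49813$)
$I{\left(d \right)} = 11 + \frac{d}{4}$ ($I{\left(d \right)} = \frac{\left(63 + d\right) - 19}{4} = \frac{44 + d}{4} = 11 + \frac{d}{4}$)
$\left(r + 25202\right) + I{\left(-46 \right)} = \left(\frac{32190491}{64622140} + 25202\right) + \left(11 + \frac{1}{4} \left(-46\right)\right) = \frac{1628639362771}{64622140} + \left(11 - \frac{23}{2}\right) = \frac{1628639362771}{64622140} - \frac{1}{2} = \frac{1628607051701}{64622140}$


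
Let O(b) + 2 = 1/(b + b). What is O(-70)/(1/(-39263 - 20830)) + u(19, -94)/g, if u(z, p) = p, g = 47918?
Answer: 404574853967/3354260 ≈ 1.2062e+5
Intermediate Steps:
O(b) = -2 + 1/(2*b) (O(b) = -2 + 1/(b + b) = -2 + 1/(2*b))
O(-70)/(1/(-39263 - 20830)) + u(19, -94)/g = (-2 + (½)/(-70))/(1/(-39263 - 20830)) - 94/47918 = (-2 + (½)*(-1/70))/(1/(-60093)) - 94*1/47918 = (-2 - 1/140)/(-1/60093) - 47/23959 = -281/140*(-60093) - 47/23959 = 16886133/140 - 47/23959 = 404574853967/3354260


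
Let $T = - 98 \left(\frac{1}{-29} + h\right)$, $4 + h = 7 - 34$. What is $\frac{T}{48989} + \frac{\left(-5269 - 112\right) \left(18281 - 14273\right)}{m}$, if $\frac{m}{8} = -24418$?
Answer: $\frac{132142778709}{1196213402} \approx 110.47$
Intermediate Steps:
$m = -195344$ ($m = 8 \left(-24418\right) = -195344$)
$h = -31$ ($h = -4 + \left(7 - 34\right) = -4 - 27 = -31$)
$T = \frac{88200}{29}$ ($T = - 98 \left(\frac{1}{-29} - 31\right) = - 98 \left(- \frac{1}{29} - 31\right) = \left(-98\right) \left(- \frac{900}{29}\right) = \frac{88200}{29} \approx 3041.4$)
$\frac{T}{48989} + \frac{\left(-5269 - 112\right) \left(18281 - 14273\right)}{m} = \frac{88200}{29 \cdot 48989} + \frac{\left(-5269 - 112\right) \left(18281 - 14273\right)}{-195344} = \frac{88200}{29} \cdot \frac{1}{48989} + \left(-5381\right) 4008 \left(- \frac{1}{195344}\right) = \frac{88200}{1420681} - - \frac{2695881}{24418} = \frac{88200}{1420681} + \frac{2695881}{24418} = \frac{132142778709}{1196213402}$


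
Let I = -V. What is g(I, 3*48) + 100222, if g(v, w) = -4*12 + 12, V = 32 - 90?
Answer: 100186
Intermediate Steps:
V = -58
I = 58 (I = -1*(-58) = 58)
g(v, w) = -36 (g(v, w) = -48 + 12 = -36)
g(I, 3*48) + 100222 = -36 + 100222 = 100186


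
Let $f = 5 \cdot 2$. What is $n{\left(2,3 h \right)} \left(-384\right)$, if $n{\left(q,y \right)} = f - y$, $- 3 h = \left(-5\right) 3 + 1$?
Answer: $1536$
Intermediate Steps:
$f = 10$
$h = \frac{14}{3}$ ($h = - \frac{\left(-5\right) 3 + 1}{3} = - \frac{-15 + 1}{3} = \left(- \frac{1}{3}\right) \left(-14\right) = \frac{14}{3} \approx 4.6667$)
$n{\left(q,y \right)} = 10 - y$
$n{\left(2,3 h \right)} \left(-384\right) = \left(10 - 3 \cdot \frac{14}{3}\right) \left(-384\right) = \left(10 - 14\right) \left(-384\right) = \left(-4\right) \left(-384\right) = 1536$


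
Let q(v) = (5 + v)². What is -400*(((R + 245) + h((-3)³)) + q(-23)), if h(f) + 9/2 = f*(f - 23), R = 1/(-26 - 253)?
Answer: -213657800/279 ≈ -7.6580e+5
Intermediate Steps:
R = -1/279 (R = 1/(-279) = -1/279 ≈ -0.0035842)
h(f) = -9/2 + f*(-23 + f) (h(f) = -9/2 + f*(f - 23) = -9/2 + f*(-23 + f))
-400*(((R + 245) + h((-3)³)) + q(-23)) = -400*(((-1/279 + 245) + (-9/2 + ((-3)³)² - 23*(-3)³)) + (5 - 23)²) = -400*((68354/279 + (-9/2 + (-27)² - 23*(-27))) + (-18)²) = -400*((68354/279 + (-9/2 + 729 + 621)) + 324) = -400*((68354/279 + 2691/2) + 324) = -400*(887497/558 + 324) = -400*1068289/558 = -213657800/279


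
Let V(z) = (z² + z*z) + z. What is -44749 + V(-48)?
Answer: -40189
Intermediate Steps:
V(z) = z + 2*z² (V(z) = (z² + z²) + z = 2*z² + z = z + 2*z²)
-44749 + V(-48) = -44749 - 48*(1 + 2*(-48)) = -44749 - 48*(1 - 96) = -44749 - 48*(-95) = -44749 + 4560 = -40189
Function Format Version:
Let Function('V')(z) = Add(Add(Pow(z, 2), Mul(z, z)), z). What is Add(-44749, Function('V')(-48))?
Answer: -40189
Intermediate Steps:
Function('V')(z) = Add(z, Mul(2, Pow(z, 2))) (Function('V')(z) = Add(Add(Pow(z, 2), Pow(z, 2)), z) = Add(Mul(2, Pow(z, 2)), z) = Add(z, Mul(2, Pow(z, 2))))
Add(-44749, Function('V')(-48)) = Add(-44749, Mul(-48, Add(1, Mul(2, -48)))) = Add(-44749, Mul(-48, Add(1, -96))) = Add(-44749, Mul(-48, -95)) = Add(-44749, 4560) = -40189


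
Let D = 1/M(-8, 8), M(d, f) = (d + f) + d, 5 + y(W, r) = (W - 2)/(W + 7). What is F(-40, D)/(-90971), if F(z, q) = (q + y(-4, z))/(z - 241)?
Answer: -57/204502808 ≈ -2.7872e-7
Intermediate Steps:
y(W, r) = -5 + (-2 + W)/(7 + W) (y(W, r) = -5 + (W - 2)/(W + 7) = -5 + (-2 + W)/(7 + W))
M(d, f) = f + 2*d
D = -⅛ (D = 1/(8 + 2*(-8)) = 1/(8 - 16) = 1/(-8) = -⅛ ≈ -0.12500)
F(z, q) = (-7 + q)/(-241 + z) (F(z, q) = (q + (-37 - 4*(-4))/(7 - 4))/(z - 241) = (q + (-37 + 16)/3)/(-241 + z) = (q + (⅓)*(-21))/(-241 + z) = (q - 7)/(-241 + z) = (-7 + q)/(-241 + z))
F(-40, D)/(-90971) = ((-7 - ⅛)/(-241 - 40))/(-90971) = (-57/8/(-281))*(-1/90971) = -1/281*(-57/8)*(-1/90971) = (57/2248)*(-1/90971) = -57/204502808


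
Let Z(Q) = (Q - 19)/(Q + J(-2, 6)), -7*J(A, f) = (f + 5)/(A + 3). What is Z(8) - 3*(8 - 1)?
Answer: -1022/45 ≈ -22.711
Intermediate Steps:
J(A, f) = -(5 + f)/(7*(3 + A)) (J(A, f) = -(f + 5)/(7*(A + 3)) = -(5 + f)/(7*(3 + A)))
Z(Q) = (-19 + Q)/(-11/7 + Q) (Z(Q) = (Q - 19)/(Q + (-5 - 1*6)/(7*(3 - 2))) = (-19 + Q)/(Q + (⅐)*(-5 - 6)/1) = (-19 + Q)/(Q + (⅐)*1*(-11)) = (-19 + Q)/(Q - 11/7) = (-19 + Q)/(-11/7 + Q))
Z(8) - 3*(8 - 1) = 7*(-19 + 8)/(-11 + 7*8) - 3*(8 - 1) = 7*(-11)/(-11 + 56) - 3*7 = 7*(-11)/45 - 1*21 = 7*(1/45)*(-11) - 21 = -77/45 - 21 = -1022/45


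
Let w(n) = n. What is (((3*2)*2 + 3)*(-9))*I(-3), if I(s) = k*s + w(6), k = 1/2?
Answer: -1215/2 ≈ -607.50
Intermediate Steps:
k = 1/2 (k = 1*(1/2) = 1/2 ≈ 0.50000)
I(s) = 6 + s/2 (I(s) = s/2 + 6 = 6 + s/2)
(((3*2)*2 + 3)*(-9))*I(-3) = (((3*2)*2 + 3)*(-9))*(6 + (1/2)*(-3)) = ((6*2 + 3)*(-9))*(6 - 3/2) = ((12 + 3)*(-9))*(9/2) = (15*(-9))*(9/2) = -135*9/2 = -1215/2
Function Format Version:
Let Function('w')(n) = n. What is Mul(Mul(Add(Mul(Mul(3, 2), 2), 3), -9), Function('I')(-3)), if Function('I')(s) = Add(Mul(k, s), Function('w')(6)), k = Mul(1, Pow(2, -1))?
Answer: Rational(-1215, 2) ≈ -607.50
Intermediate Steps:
k = Rational(1, 2) (k = Mul(1, Rational(1, 2)) = Rational(1, 2) ≈ 0.50000)
Function('I')(s) = Add(6, Mul(Rational(1, 2), s)) (Function('I')(s) = Add(Mul(Rational(1, 2), s), 6) = Add(6, Mul(Rational(1, 2), s)))
Mul(Mul(Add(Mul(Mul(3, 2), 2), 3), -9), Function('I')(-3)) = Mul(Mul(Add(Mul(Mul(3, 2), 2), 3), -9), Add(6, Mul(Rational(1, 2), -3))) = Mul(Mul(Add(Mul(6, 2), 3), -9), Add(6, Rational(-3, 2))) = Mul(Mul(Add(12, 3), -9), Rational(9, 2)) = Mul(Mul(15, -9), Rational(9, 2)) = Mul(-135, Rational(9, 2)) = Rational(-1215, 2)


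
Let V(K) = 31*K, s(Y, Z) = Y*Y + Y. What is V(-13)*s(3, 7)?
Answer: -4836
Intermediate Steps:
s(Y, Z) = Y + Y**2 (s(Y, Z) = Y**2 + Y = Y + Y**2)
V(-13)*s(3, 7) = (31*(-13))*(3*(1 + 3)) = -1209*4 = -403*12 = -4836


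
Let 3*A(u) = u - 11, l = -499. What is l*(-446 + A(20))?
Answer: 221057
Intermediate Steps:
A(u) = -11/3 + u/3 (A(u) = (u - 11)/3 = (-11 + u)/3 = -11/3 + u/3)
l*(-446 + A(20)) = -499*(-446 + (-11/3 + (⅓)*20)) = -499*(-446 + (-11/3 + 20/3)) = -499*(-446 + 3) = -499*(-443) = 221057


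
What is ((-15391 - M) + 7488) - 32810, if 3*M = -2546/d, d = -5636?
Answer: -344188975/8454 ≈ -40713.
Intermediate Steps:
M = 1273/8454 (M = (-2546/(-5636))/3 = (-2546*(-1/5636))/3 = (1/3)*(1273/2818) = 1273/8454 ≈ 0.15058)
((-15391 - M) + 7488) - 32810 = ((-15391 - 1*1273/8454) + 7488) - 32810 = ((-15391 - 1273/8454) + 7488) - 32810 = (-130116787/8454 + 7488) - 32810 = -66813235/8454 - 32810 = -344188975/8454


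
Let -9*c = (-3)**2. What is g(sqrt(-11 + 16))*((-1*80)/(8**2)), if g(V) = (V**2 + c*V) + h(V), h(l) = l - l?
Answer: -25/4 + 5*sqrt(5)/4 ≈ -3.4549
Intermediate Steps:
h(l) = 0
c = -1 (c = -1/9*(-3)**2 = -1/9*9 = -1)
g(V) = V**2 - V (g(V) = (V**2 - V) + 0 = V**2 - V)
g(sqrt(-11 + 16))*((-1*80)/(8**2)) = (sqrt(-11 + 16)*(-1 + sqrt(-11 + 16)))*((-1*80)/(8**2)) = (sqrt(5)*(-1 + sqrt(5)))*(-80/64) = (sqrt(5)*(-1 + sqrt(5)))*(-80*1/64) = (sqrt(5)*(-1 + sqrt(5)))*(-5/4) = -5*sqrt(5)*(-1 + sqrt(5))/4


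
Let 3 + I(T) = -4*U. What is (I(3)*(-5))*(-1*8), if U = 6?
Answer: -1080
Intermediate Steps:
I(T) = -27 (I(T) = -3 - 4*6 = -3 - 24 = -27)
(I(3)*(-5))*(-1*8) = (-27*(-5))*(-1*8) = 135*(-8) = -1080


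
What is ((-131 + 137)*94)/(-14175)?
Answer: -188/4725 ≈ -0.039788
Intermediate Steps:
((-131 + 137)*94)/(-14175) = (6*94)*(-1/14175) = 564*(-1/14175) = -188/4725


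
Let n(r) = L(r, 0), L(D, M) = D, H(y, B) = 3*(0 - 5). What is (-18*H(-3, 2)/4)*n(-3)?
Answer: -405/2 ≈ -202.50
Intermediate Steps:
H(y, B) = -15 (H(y, B) = 3*(-5) = -15)
n(r) = r
(-18*H(-3, 2)/4)*n(-3) = -(-270)/4*(-3) = -18*(-15/4)*(-3) = (135/2)*(-3) = -405/2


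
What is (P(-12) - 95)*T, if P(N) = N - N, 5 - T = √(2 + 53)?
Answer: -475 + 95*√55 ≈ 229.54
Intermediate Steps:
T = 5 - √55 (T = 5 - √(2 + 53) = 5 - √55 ≈ -2.4162)
P(N) = 0
(P(-12) - 95)*T = (0 - 95)*(5 - √55) = -95*(5 - √55) = -475 + 95*√55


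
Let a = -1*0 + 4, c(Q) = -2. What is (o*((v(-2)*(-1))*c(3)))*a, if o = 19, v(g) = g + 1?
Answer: -152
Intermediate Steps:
v(g) = 1 + g
a = 4 (a = 0 + 4 = 4)
(o*((v(-2)*(-1))*c(3)))*a = (19*(((1 - 2)*(-1))*(-2)))*4 = (19*(-1*(-1)*(-2)))*4 = (19*(1*(-2)))*4 = (19*(-2))*4 = -38*4 = -152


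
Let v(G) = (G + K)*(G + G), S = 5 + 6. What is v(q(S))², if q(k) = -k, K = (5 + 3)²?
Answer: 1359556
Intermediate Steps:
K = 64 (K = 8² = 64)
S = 11
v(G) = 2*G*(64 + G) (v(G) = (G + 64)*(G + G) = (64 + G)*(2*G) = 2*G*(64 + G))
v(q(S))² = (2*(-1*11)*(64 - 1*11))² = (2*(-11)*(64 - 11))² = (2*(-11)*53)² = (-1166)² = 1359556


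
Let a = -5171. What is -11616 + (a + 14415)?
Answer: -2372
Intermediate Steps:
-11616 + (a + 14415) = -11616 + (-5171 + 14415) = -11616 + 9244 = -2372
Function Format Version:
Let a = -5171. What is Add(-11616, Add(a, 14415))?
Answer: -2372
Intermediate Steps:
Add(-11616, Add(a, 14415)) = Add(-11616, Add(-5171, 14415)) = Add(-11616, 9244) = -2372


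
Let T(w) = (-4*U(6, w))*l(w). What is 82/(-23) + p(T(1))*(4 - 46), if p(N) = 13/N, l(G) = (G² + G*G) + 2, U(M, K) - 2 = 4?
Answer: 781/368 ≈ 2.1223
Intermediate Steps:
U(M, K) = 6 (U(M, K) = 2 + 4 = 6)
l(G) = 2 + 2*G² (l(G) = (G² + G²) + 2 = 2*G² + 2 = 2 + 2*G²)
T(w) = -48 - 48*w² (T(w) = (-4*6)*(2 + 2*w²) = -24*(2 + 2*w²) = -48 - 48*w²)
82/(-23) + p(T(1))*(4 - 46) = 82/(-23) + (13/(-48 - 48*1²))*(4 - 46) = 82*(-1/23) + (13/(-48 - 48*1))*(-42) = -82/23 + (13/(-48 - 48))*(-42) = -82/23 + (13/(-96))*(-42) = -82/23 + (13*(-1/96))*(-42) = -82/23 - 13/96*(-42) = -82/23 + 91/16 = 781/368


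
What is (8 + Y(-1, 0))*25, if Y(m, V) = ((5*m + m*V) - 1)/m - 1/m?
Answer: 375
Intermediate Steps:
Y(m, V) = -1/m + (-1 + 5*m + V*m)/m (Y(m, V) = ((5*m + V*m) - 1)/m - 1/m = (-1 + 5*m + V*m)/m - 1/m = -1/m + (-1 + 5*m + V*m)/m)
(8 + Y(-1, 0))*25 = (8 + (5 + 0 - 2/(-1)))*25 = (8 + (5 + 0 - 2*(-1)))*25 = (8 + (5 + 0 + 2))*25 = (8 + 7)*25 = 15*25 = 375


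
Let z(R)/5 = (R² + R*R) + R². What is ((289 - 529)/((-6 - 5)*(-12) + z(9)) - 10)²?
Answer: 20884900/201601 ≈ 103.60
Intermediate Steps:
z(R) = 15*R² (z(R) = 5*((R² + R*R) + R²) = 5*((R² + R²) + R²) = 5*(2*R² + R²) = 5*(3*R²) = 15*R²)
((289 - 529)/((-6 - 5)*(-12) + z(9)) - 10)² = ((289 - 529)/((-6 - 5)*(-12) + 15*9²) - 10)² = (-240/(-11*(-12) + 15*81) - 10)² = (-240/(132 + 1215) - 10)² = (-240/1347 - 10)² = (-240*1/1347 - 10)² = (-80/449 - 10)² = (-4570/449)² = 20884900/201601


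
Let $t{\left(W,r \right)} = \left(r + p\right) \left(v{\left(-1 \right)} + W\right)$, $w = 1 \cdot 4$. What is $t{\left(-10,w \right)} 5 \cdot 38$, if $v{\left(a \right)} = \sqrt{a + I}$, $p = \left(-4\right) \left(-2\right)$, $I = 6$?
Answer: $-22800 + 2280 \sqrt{5} \approx -17702.0$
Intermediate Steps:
$p = 8$
$w = 4$
$v{\left(a \right)} = \sqrt{6 + a}$ ($v{\left(a \right)} = \sqrt{a + 6} = \sqrt{6 + a}$)
$t{\left(W,r \right)} = \left(8 + r\right) \left(W + \sqrt{5}\right)$ ($t{\left(W,r \right)} = \left(r + 8\right) \left(\sqrt{6 - 1} + W\right) = \left(8 + r\right) \left(\sqrt{5} + W\right) = \left(8 + r\right) \left(W + \sqrt{5}\right)$)
$t{\left(-10,w \right)} 5 \cdot 38 = \left(8 \left(-10\right) + 8 \sqrt{5} - 40 + 4 \sqrt{5}\right) 5 \cdot 38 = \left(-80 + 8 \sqrt{5} - 40 + 4 \sqrt{5}\right) 5 \cdot 38 = \left(-120 + 12 \sqrt{5}\right) 5 \cdot 38 = \left(-600 + 60 \sqrt{5}\right) 38 = -22800 + 2280 \sqrt{5}$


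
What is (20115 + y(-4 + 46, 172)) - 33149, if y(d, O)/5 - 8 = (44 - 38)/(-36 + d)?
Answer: -12989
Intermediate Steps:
y(d, O) = 40 + 30/(-36 + d) (y(d, O) = 40 + 5*((44 - 38)/(-36 + d)) = 40 + 5*(6/(-36 + d)) = 40 + 30/(-36 + d))
(20115 + y(-4 + 46, 172)) - 33149 = (20115 + 10*(-141 + 4*(-4 + 46))/(-36 + (-4 + 46))) - 33149 = (20115 + 10*(-141 + 4*42)/(-36 + 42)) - 33149 = (20115 + 10*(-141 + 168)/6) - 33149 = (20115 + 10*(⅙)*27) - 33149 = (20115 + 45) - 33149 = 20160 - 33149 = -12989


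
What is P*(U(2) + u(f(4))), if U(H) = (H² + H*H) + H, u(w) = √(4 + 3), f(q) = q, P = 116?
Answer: 1160 + 116*√7 ≈ 1466.9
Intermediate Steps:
u(w) = √7
U(H) = H + 2*H² (U(H) = (H² + H²) + H = 2*H² + H = H + 2*H²)
P*(U(2) + u(f(4))) = 116*(2*(1 + 2*2) + √7) = 116*(2*(1 + 4) + √7) = 116*(2*5 + √7) = 116*(10 + √7) = 1160 + 116*√7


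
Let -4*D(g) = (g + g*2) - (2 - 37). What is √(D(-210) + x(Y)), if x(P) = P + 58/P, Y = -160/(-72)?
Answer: √159365/30 ≈ 13.307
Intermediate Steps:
D(g) = -35/4 - 3*g/4 (D(g) = -((g + g*2) - (2 - 37))/4 = -((g + 2*g) - 1*(-35))/4 = -(3*g + 35)/4 = -(35 + 3*g)/4 = -35/4 - 3*g/4)
Y = 20/9 (Y = -160*(-1/72) = 20/9 ≈ 2.2222)
√(D(-210) + x(Y)) = √((-35/4 - ¾*(-210)) + (20/9 + 58/(20/9))) = √((-35/4 + 315/2) + (20/9 + 58*(9/20))) = √(595/4 + (20/9 + 261/10)) = √(595/4 + 2549/90) = √(31873/180) = √159365/30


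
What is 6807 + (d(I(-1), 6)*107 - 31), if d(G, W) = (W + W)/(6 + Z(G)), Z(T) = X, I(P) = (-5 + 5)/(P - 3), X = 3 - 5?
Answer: 7097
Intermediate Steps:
X = -2
I(P) = 0 (I(P) = 0/(-3 + P) = 0)
Z(T) = -2
d(G, W) = W/2 (d(G, W) = (W + W)/(6 - 2) = (2*W)/4 = (2*W)*(¼) = W/2)
6807 + (d(I(-1), 6)*107 - 31) = 6807 + (((½)*6)*107 - 31) = 6807 + (3*107 - 31) = 6807 + (321 - 31) = 6807 + 290 = 7097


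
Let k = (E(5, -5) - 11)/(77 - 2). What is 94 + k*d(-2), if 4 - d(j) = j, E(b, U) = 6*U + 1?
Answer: 454/5 ≈ 90.800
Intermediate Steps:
E(b, U) = 1 + 6*U
d(j) = 4 - j
k = -8/15 (k = ((1 + 6*(-5)) - 11)/(77 - 2) = ((1 - 30) - 11)/75 = (-29 - 11)*(1/75) = -40*1/75 = -8/15 ≈ -0.53333)
94 + k*d(-2) = 94 - 8*(4 - 1*(-2))/15 = 94 - 8*(4 + 2)/15 = 94 - 8/15*6 = 94 - 16/5 = 454/5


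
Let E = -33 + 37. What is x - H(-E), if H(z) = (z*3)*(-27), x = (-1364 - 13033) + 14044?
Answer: -677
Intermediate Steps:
x = -353 (x = -14397 + 14044 = -353)
E = 4
H(z) = -81*z (H(z) = (3*z)*(-27) = -81*z)
x - H(-E) = -353 - (-81)*(-1*4) = -353 - (-81)*(-4) = -353 - 1*324 = -353 - 324 = -677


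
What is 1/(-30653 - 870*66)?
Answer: -1/88073 ≈ -1.1354e-5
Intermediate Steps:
1/(-30653 - 870*66) = 1/(-30653 - 57420) = 1/(-88073) = -1/88073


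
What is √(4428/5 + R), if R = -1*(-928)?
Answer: 2*√11335/5 ≈ 42.586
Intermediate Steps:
R = 928
√(4428/5 + R) = √(4428/5 + 928) = √(9068/5) = 2*√11335/5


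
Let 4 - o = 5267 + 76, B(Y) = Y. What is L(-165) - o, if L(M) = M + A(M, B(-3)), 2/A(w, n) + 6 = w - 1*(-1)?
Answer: 439789/85 ≈ 5174.0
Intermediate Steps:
A(w, n) = 2/(-5 + w) (A(w, n) = 2/(-6 + (w - 1*(-1))) = 2/(-6 + (w + 1)) = 2/(-6 + (1 + w)) = 2/(-5 + w))
L(M) = M + 2/(-5 + M)
o = -5339 (o = 4 - (5267 + 76) = 4 - 1*5343 = 4 - 5343 = -5339)
L(-165) - o = (2 - 165*(-5 - 165))/(-5 - 165) - 1*(-5339) = (2 - 165*(-170))/(-170) + 5339 = -(2 + 28050)/170 + 5339 = -1/170*28052 + 5339 = -14026/85 + 5339 = 439789/85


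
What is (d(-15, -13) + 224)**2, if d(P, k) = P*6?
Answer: 17956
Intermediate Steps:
d(P, k) = 6*P
(d(-15, -13) + 224)**2 = (6*(-15) + 224)**2 = (-90 + 224)**2 = 134**2 = 17956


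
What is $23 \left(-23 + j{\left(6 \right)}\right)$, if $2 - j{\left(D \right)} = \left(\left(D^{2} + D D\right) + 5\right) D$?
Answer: $-11109$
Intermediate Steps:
$j{\left(D \right)} = 2 - D \left(5 + 2 D^{2}\right)$ ($j{\left(D \right)} = 2 - \left(\left(D^{2} + D D\right) + 5\right) D = 2 - \left(\left(D^{2} + D^{2}\right) + 5\right) D = 2 - \left(2 D^{2} + 5\right) D = 2 - \left(5 + 2 D^{2}\right) D = 2 - D \left(5 + 2 D^{2}\right)$)
$23 \left(-23 + j{\left(6 \right)}\right) = 23 \left(-23 - \left(28 + 432\right)\right) = 23 \left(-23 - 460\right) = 23 \left(-483\right) = -11109$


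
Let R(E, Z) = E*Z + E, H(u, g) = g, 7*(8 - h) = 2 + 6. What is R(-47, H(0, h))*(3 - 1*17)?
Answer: 5170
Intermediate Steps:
h = 48/7 (h = 8 - (2 + 6)/7 = 8 - 1/7*8 = 8 - 8/7 = 48/7 ≈ 6.8571)
R(E, Z) = E + E*Z
R(-47, H(0, h))*(3 - 1*17) = (-47*(1 + 48/7))*(3 - 1*17) = (-47*55/7)*(3 - 17) = -2585/7*(-14) = 5170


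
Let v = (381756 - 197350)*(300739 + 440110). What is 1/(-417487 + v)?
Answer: 1/136616583207 ≈ 7.3198e-12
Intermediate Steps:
v = 136617000694 (v = 184406*740849 = 136617000694)
1/(-417487 + v) = 1/(-417487 + 136617000694) = 1/136616583207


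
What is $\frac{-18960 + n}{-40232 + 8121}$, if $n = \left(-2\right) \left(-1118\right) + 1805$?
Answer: $\frac{14919}{32111} \approx 0.46461$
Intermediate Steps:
$n = 4041$ ($n = 2236 + 1805 = 4041$)
$\frac{-18960 + n}{-40232 + 8121} = \frac{-18960 + 4041}{-40232 + 8121} = - \frac{14919}{-32111} = \left(-14919\right) \left(- \frac{1}{32111}\right) = \frac{14919}{32111}$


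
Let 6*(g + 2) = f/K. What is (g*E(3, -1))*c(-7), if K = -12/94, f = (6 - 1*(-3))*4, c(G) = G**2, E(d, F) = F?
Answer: 2401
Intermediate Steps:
f = 36 (f = (6 + 3)*4 = 9*4 = 36)
K = -6/47 (K = -12*1/94 = -6/47 ≈ -0.12766)
g = -49 (g = -2 + (36/(-6/47))/6 = -2 + (36*(-47/6))/6 = -2 + (1/6)*(-282) = -2 - 47 = -49)
(g*E(3, -1))*c(-7) = -49*(-1)*(-7)**2 = 49*49 = 2401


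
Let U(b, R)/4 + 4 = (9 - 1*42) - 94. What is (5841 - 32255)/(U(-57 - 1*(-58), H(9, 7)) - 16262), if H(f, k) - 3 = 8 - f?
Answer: 13207/8393 ≈ 1.5736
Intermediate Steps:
H(f, k) = 11 - f (H(f, k) = 3 + (8 - f) = 11 - f)
U(b, R) = -524 (U(b, R) = -16 + 4*((9 - 1*42) - 94) = -16 + 4*((9 - 42) - 94) = -16 + 4*(-33 - 94) = -16 + 4*(-127) = -16 - 508 = -524)
(5841 - 32255)/(U(-57 - 1*(-58), H(9, 7)) - 16262) = (5841 - 32255)/(-524 - 16262) = -26414/(-16786) = -26414*(-1/16786) = 13207/8393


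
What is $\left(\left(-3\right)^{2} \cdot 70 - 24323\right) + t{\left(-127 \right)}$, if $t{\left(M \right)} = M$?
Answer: $-23820$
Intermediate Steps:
$\left(\left(-3\right)^{2} \cdot 70 - 24323\right) + t{\left(-127 \right)} = \left(\left(-3\right)^{2} \cdot 70 - 24323\right) - 127 = \left(9 \cdot 70 - 24323\right) - 127 = \left(630 - 24323\right) - 127 = -23693 - 127 = -23820$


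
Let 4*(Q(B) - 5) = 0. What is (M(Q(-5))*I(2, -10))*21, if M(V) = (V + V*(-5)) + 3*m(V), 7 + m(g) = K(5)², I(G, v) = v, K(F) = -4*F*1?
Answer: -243390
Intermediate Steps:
Q(B) = 5 (Q(B) = 5 + (¼)*0 = 5 + 0 = 5)
K(F) = -4*F
m(g) = 393 (m(g) = -7 + (-4*5)² = -7 + (-20)² = -7 + 400 = 393)
M(V) = 1179 - 4*V (M(V) = (V + V*(-5)) + 3*393 = (V - 5*V) + 1179 = -4*V + 1179 = 1179 - 4*V)
(M(Q(-5))*I(2, -10))*21 = ((1179 - 4*5)*(-10))*21 = ((1179 - 20)*(-10))*21 = (1159*(-10))*21 = -11590*21 = -243390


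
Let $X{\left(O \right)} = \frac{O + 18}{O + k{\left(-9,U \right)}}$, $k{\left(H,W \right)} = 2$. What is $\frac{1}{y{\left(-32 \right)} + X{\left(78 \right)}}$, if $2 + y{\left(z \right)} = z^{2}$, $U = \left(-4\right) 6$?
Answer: $\frac{5}{5116} \approx 0.00097733$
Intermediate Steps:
$U = -24$
$X{\left(O \right)} = \frac{18 + O}{2 + O}$ ($X{\left(O \right)} = \frac{O + 18}{O + 2} = \frac{18 + O}{2 + O}$)
$y{\left(z \right)} = -2 + z^{2}$
$\frac{1}{y{\left(-32 \right)} + X{\left(78 \right)}} = \frac{1}{\left(-2 + \left(-32\right)^{2}\right) + \frac{18 + 78}{2 + 78}} = \frac{1}{\left(-2 + 1024\right) + \frac{1}{80} \cdot 96} = \frac{1}{1022 + \frac{1}{80} \cdot 96} = \frac{1}{1022 + \frac{6}{5}} = \frac{1}{\frac{5116}{5}} = \frac{5}{5116}$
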